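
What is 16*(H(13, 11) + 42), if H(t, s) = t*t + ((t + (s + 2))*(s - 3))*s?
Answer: 39984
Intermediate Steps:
H(t, s) = t² + s*(-3 + s)*(2 + s + t) (H(t, s) = t² + ((t + (2 + s))*(-3 + s))*s = t² + ((2 + s + t)*(-3 + s))*s = t² + ((-3 + s)*(2 + s + t))*s = t² + s*(-3 + s)*(2 + s + t))
16*(H(13, 11) + 42) = 16*((11³ + 13² - 1*11² - 6*11 + 13*11² - 3*11*13) + 42) = 16*((1331 + 169 - 1*121 - 66 + 13*121 - 429) + 42) = 16*((1331 + 169 - 121 - 66 + 1573 - 429) + 42) = 16*(2457 + 42) = 16*2499 = 39984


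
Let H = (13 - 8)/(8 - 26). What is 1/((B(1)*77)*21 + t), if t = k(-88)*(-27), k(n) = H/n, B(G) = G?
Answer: 176/284577 ≈ 0.00061846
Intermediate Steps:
H = -5/18 (H = 5/(-18) = 5*(-1/18) = -5/18 ≈ -0.27778)
k(n) = -5/(18*n)
t = -15/176 (t = -5/18/(-88)*(-27) = -5/18*(-1/88)*(-27) = (5/1584)*(-27) = -15/176 ≈ -0.085227)
1/((B(1)*77)*21 + t) = 1/((1*77)*21 - 15/176) = 1/(77*21 - 15/176) = 1/(1617 - 15/176) = 1/(284577/176) = 176/284577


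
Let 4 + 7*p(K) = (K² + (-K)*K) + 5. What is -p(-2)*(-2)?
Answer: 2/7 ≈ 0.28571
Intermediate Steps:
p(K) = ⅐ (p(K) = -4/7 + ((K² + (-K)*K) + 5)/7 = -4/7 + ((K² - K²) + 5)/7 = -4/7 + (0 + 5)/7 = -4/7 + (⅐)*5 = -4/7 + 5/7 = ⅐)
-p(-2)*(-2) = -1*⅐*(-2) = -⅐*(-2) = 2/7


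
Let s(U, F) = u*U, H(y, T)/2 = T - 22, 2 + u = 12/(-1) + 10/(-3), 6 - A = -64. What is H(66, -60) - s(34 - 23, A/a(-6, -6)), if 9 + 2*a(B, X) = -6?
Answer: 80/3 ≈ 26.667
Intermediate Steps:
A = 70 (A = 6 - 1*(-64) = 6 + 64 = 70)
u = -52/3 (u = -2 + (12/(-1) + 10/(-3)) = -2 + (12*(-1) + 10*(-1/3)) = -2 + (-12 - 10/3) = -2 - 46/3 = -52/3 ≈ -17.333)
a(B, X) = -15/2 (a(B, X) = -9/2 + (1/2)*(-6) = -9/2 - 3 = -15/2)
H(y, T) = -44 + 2*T (H(y, T) = 2*(T - 22) = 2*(-22 + T) = -44 + 2*T)
s(U, F) = -52*U/3
H(66, -60) - s(34 - 23, A/a(-6, -6)) = (-44 + 2*(-60)) - (-52)*(34 - 23)/3 = (-44 - 120) - (-52)*11/3 = -164 - 1*(-572/3) = -164 + 572/3 = 80/3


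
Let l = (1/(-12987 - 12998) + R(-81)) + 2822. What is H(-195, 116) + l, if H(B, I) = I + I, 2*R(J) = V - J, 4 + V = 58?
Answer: 162224353/51970 ≈ 3121.5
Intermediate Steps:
V = 54 (V = -4 + 58 = 54)
R(J) = 27 - J/2 (R(J) = (54 - J)/2 = 27 - J/2)
H(B, I) = 2*I
l = 150167313/51970 (l = (1/(-12987 - 12998) + (27 - 1/2*(-81))) + 2822 = (1/(-25985) + (27 + 81/2)) + 2822 = (-1/25985 + 135/2) + 2822 = 3507973/51970 + 2822 = 150167313/51970 ≈ 2889.5)
H(-195, 116) + l = 2*116 + 150167313/51970 = 232 + 150167313/51970 = 162224353/51970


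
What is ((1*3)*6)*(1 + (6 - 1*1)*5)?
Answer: 468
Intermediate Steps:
((1*3)*6)*(1 + (6 - 1*1)*5) = (3*6)*(1 + (6 - 1)*5) = 18*(1 + 5*5) = 18*(1 + 25) = 18*26 = 468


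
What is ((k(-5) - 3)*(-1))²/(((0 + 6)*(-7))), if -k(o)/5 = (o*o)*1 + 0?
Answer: -8192/21 ≈ -390.10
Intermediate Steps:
k(o) = -5*o² (k(o) = -5*((o*o)*1 + 0) = -5*(o²*1 + 0) = -5*(o² + 0) = -5*o²)
((k(-5) - 3)*(-1))²/(((0 + 6)*(-7))) = ((-5*(-5)² - 3)*(-1))²/(((0 + 6)*(-7))) = ((-5*25 - 3)*(-1))²/((6*(-7))) = ((-125 - 3)*(-1))²/(-42) = (-128*(-1))²*(-1/42) = 128²*(-1/42) = 16384*(-1/42) = -8192/21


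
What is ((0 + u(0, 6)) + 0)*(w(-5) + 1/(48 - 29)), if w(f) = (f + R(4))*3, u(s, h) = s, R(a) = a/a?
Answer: 0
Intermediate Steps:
R(a) = 1
w(f) = 3 + 3*f (w(f) = (f + 1)*3 = (1 + f)*3 = 3 + 3*f)
((0 + u(0, 6)) + 0)*(w(-5) + 1/(48 - 29)) = ((0 + 0) + 0)*((3 + 3*(-5)) + 1/(48 - 29)) = (0 + 0)*((3 - 15) + 1/19) = 0*(-12 + 1/19) = 0*(-227/19) = 0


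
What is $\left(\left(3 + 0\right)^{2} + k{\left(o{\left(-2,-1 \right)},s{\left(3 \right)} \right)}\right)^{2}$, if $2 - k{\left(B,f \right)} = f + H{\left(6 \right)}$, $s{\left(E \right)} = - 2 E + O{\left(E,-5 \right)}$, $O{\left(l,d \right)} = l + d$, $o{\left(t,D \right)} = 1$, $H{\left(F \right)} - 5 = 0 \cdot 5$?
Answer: $196$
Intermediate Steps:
$H{\left(F \right)} = 5$ ($H{\left(F \right)} = 5 + 0 \cdot 5 = 5 + 0 = 5$)
$O{\left(l,d \right)} = d + l$
$s{\left(E \right)} = -5 - E$ ($s{\left(E \right)} = - 2 E + \left(-5 + E\right) = -5 - E$)
$k{\left(B,f \right)} = -3 - f$ ($k{\left(B,f \right)} = 2 - \left(f + 5\right) = 2 - \left(5 + f\right) = -3 - f$)
$\left(\left(3 + 0\right)^{2} + k{\left(o{\left(-2,-1 \right)},s{\left(3 \right)} \right)}\right)^{2} = \left(\left(3 + 0\right)^{2} - \left(-2 - 3\right)\right)^{2} = \left(3^{2} - -5\right)^{2} = \left(9 - -5\right)^{2} = \left(9 + \left(-3 + 8\right)\right)^{2} = \left(9 + 5\right)^{2} = 14^{2} = 196$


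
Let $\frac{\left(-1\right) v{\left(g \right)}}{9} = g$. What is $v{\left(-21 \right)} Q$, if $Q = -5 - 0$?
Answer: $-945$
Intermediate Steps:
$v{\left(g \right)} = - 9 g$
$Q = -5$ ($Q = -5 + 0 = -5$)
$v{\left(-21 \right)} Q = \left(-9\right) \left(-21\right) \left(-5\right) = 189 \left(-5\right) = -945$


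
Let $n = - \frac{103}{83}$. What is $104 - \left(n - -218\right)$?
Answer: $- \frac{9359}{83} \approx -112.76$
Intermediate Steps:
$n = - \frac{103}{83}$ ($n = \left(-103\right) \frac{1}{83} = - \frac{103}{83} \approx -1.241$)
$104 - \left(n - -218\right) = 104 - \left(- \frac{103}{83} - -218\right) = 104 - \left(- \frac{103}{83} + 218\right) = 104 - \frac{17991}{83} = - \frac{9359}{83}$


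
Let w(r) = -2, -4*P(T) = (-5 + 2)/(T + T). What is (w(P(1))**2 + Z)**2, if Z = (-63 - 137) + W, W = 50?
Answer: 21316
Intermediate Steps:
P(T) = 3/(8*T) (P(T) = -(-5 + 2)/(4*(T + T)) = -(-3)/(4*(2*T)) = -(-3)*1/(2*T)/4 = -(-3)/(8*T) = 3/(8*T))
Z = -150 (Z = (-63 - 137) + 50 = -200 + 50 = -150)
(w(P(1))**2 + Z)**2 = ((-2)**2 - 150)**2 = (4 - 150)**2 = (-146)**2 = 21316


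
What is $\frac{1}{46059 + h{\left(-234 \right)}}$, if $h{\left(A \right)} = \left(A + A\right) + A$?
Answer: $\frac{1}{45357} \approx 2.2047 \cdot 10^{-5}$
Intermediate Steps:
$h{\left(A \right)} = 3 A$ ($h{\left(A \right)} = 2 A + A = 3 A$)
$\frac{1}{46059 + h{\left(-234 \right)}} = \frac{1}{46059 + 3 \left(-234\right)} = \frac{1}{46059 - 702} = \frac{1}{45357}$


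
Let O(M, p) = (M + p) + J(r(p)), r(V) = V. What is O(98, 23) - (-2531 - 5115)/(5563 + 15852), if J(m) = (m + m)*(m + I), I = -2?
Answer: 23285751/21415 ≈ 1087.4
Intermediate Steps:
J(m) = 2*m*(-2 + m) (J(m) = (m + m)*(m - 2) = (2*m)*(-2 + m) = 2*m*(-2 + m))
O(M, p) = M + p + 2*p*(-2 + p) (O(M, p) = (M + p) + 2*p*(-2 + p) = M + p + 2*p*(-2 + p))
O(98, 23) - (-2531 - 5115)/(5563 + 15852) = (98 + 23 + 2*23*(-2 + 23)) - (-2531 - 5115)/(5563 + 15852) = (98 + 23 + 2*23*21) - (-7646)/21415 = (98 + 23 + 966) - (-7646)/21415 = 1087 - 1*(-7646/21415) = 1087 + 7646/21415 = 23285751/21415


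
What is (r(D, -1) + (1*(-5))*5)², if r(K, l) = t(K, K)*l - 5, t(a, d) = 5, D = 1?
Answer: 1225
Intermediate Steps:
r(K, l) = -5 + 5*l (r(K, l) = 5*l - 5 = -5 + 5*l)
(r(D, -1) + (1*(-5))*5)² = ((-5 + 5*(-1)) + (1*(-5))*5)² = ((-5 - 5) - 5*5)² = (-10 - 25)² = (-35)² = 1225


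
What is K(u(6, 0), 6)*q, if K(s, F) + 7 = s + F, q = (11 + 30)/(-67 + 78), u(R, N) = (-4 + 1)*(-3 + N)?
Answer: 328/11 ≈ 29.818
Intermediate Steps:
u(R, N) = 9 - 3*N (u(R, N) = -3*(-3 + N) = 9 - 3*N)
q = 41/11 ≈ 3.7273
K(s, F) = -7 + F + s (K(s, F) = -7 + (s + F) = -7 + (F + s) = -7 + F + s)
K(u(6, 0), 6)*q = (-7 + 6 + (9 - 3*0))*(41/11) = (-7 + 6 + (9 + 0))*(41/11) = (-7 + 6 + 9)*(41/11) = 8*(41/11) = 328/11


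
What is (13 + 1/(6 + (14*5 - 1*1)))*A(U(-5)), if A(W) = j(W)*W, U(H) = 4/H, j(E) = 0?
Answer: 0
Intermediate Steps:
A(W) = 0 (A(W) = 0*W = 0)
(13 + 1/(6 + (14*5 - 1*1)))*A(U(-5)) = (13 + 1/(6 + (14*5 - 1*1)))*0 = (13 + 1/(6 + (70 - 1)))*0 = (13 + 1/(6 + 69))*0 = (13 + 1/75)*0 = (976/75)*0 = 0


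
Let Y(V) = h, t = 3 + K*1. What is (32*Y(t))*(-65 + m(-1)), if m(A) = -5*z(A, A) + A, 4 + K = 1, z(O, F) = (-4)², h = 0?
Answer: 0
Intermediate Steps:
z(O, F) = 16
K = -3 (K = -4 + 1 = -3)
t = 0 (t = 3 - 3*1 = 3 - 3 = 0)
Y(V) = 0
m(A) = -80 + A (m(A) = -5*16 + A = -80 + A)
(32*Y(t))*(-65 + m(-1)) = (32*0)*(-65 + (-80 - 1)) = 0*(-65 - 81) = 0*(-146) = 0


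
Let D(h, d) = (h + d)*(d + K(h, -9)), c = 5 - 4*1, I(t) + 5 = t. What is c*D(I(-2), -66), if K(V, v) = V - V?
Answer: 4818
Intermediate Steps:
K(V, v) = 0
I(t) = -5 + t
c = 1 (c = 5 - 4 = 1)
D(h, d) = d*(d + h) (D(h, d) = (h + d)*(d + 0) = (d + h)*d = d*(d + h))
c*D(I(-2), -66) = 1*(-66*(-66 + (-5 - 2))) = 1*(-66*(-66 - 7)) = 1*(-66*(-73)) = 1*4818 = 4818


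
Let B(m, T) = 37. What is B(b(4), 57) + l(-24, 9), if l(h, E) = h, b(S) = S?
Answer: 13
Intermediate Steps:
B(b(4), 57) + l(-24, 9) = 37 - 24 = 13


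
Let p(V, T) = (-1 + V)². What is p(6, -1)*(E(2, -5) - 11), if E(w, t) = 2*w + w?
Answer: -125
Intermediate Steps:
E(w, t) = 3*w
p(6, -1)*(E(2, -5) - 11) = (-1 + 6)²*(3*2 - 11) = 5²*(6 - 11) = 25*(-5) = -125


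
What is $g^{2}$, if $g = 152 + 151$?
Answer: $91809$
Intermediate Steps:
$g = 303$
$g^{2} = 303^{2} = 91809$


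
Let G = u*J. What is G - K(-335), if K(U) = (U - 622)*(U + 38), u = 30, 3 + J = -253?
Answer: -291909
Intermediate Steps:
J = -256 (J = -3 - 253 = -256)
K(U) = (-622 + U)*(38 + U)
G = -7680 (G = 30*(-256) = -7680)
G - K(-335) = -7680 - (-23636 + (-335)**2 - 584*(-335)) = -7680 - (-23636 + 112225 + 195640) = -7680 - 1*284229 = -7680 - 284229 = -291909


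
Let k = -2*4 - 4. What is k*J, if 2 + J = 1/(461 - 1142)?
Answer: 5452/227 ≈ 24.018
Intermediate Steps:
k = -12 (k = -8 - 4 = -12)
J = -1363/681 (J = -2 + 1/(461 - 1142) = -2 + 1/(-681) = -2 - 1/681 = -1363/681 ≈ -2.0015)
k*J = -12*(-1363/681) = 5452/227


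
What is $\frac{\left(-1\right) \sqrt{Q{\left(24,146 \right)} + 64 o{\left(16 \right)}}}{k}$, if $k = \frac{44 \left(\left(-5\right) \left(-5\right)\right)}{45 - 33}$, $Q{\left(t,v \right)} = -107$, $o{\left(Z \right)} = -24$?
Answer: $- \frac{3 i \sqrt{1643}}{275} \approx - 0.44219 i$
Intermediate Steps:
$k = \frac{275}{3}$ ($k = \frac{44 \cdot 25}{12} = 1100 \cdot \frac{1}{12} = \frac{275}{3} \approx 91.667$)
$\frac{\left(-1\right) \sqrt{Q{\left(24,146 \right)} + 64 o{\left(16 \right)}}}{k} = \frac{\left(-1\right) \sqrt{-107 + 64 \left(-24\right)}}{\frac{275}{3}} = - \sqrt{-107 - 1536} \cdot \frac{3}{275} = - \sqrt{-1643} \cdot \frac{3}{275} = - i \sqrt{1643} \cdot \frac{3}{275} = - \frac{3 i \sqrt{1643}}{275}$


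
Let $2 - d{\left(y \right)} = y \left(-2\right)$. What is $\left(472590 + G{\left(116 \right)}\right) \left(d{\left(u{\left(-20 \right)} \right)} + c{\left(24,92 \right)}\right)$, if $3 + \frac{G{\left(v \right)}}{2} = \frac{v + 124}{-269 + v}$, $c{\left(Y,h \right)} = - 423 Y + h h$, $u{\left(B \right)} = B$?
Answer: $- \frac{41599403024}{51} \approx -8.1567 \cdot 10^{8}$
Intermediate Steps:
$c{\left(Y,h \right)} = h^{2} - 423 Y$ ($c{\left(Y,h \right)} = - 423 Y + h^{2} = h^{2} - 423 Y$)
$G{\left(v \right)} = -6 + \frac{2 \left(124 + v\right)}{-269 + v}$ ($G{\left(v \right)} = -6 + 2 \frac{v + 124}{-269 + v} = -6 + 2 \frac{124 + v}{-269 + v} = -6 + \frac{2 \left(124 + v\right)}{-269 + v}$)
$d{\left(y \right)} = 2 + 2 y$ ($d{\left(y \right)} = 2 - y \left(-2\right) = 2 - - 2 y = 2 + 2 y$)
$\left(472590 + G{\left(116 \right)}\right) \left(d{\left(u{\left(-20 \right)} \right)} + c{\left(24,92 \right)}\right) = \left(472590 + \frac{2 \left(931 - 232\right)}{-269 + 116}\right) \left(\left(2 + 2 \left(-20\right)\right) + \left(92^{2} - 10152\right)\right) = \left(472590 + \frac{2 \left(931 - 232\right)}{-153}\right) \left(\left(2 - 40\right) + \left(8464 - 10152\right)\right) = \left(472590 + 2 \left(- \frac{1}{153}\right) 699\right) \left(-38 - 1688\right) = \left(472590 - \frac{466}{51}\right) \left(-1726\right) = \frac{24101624}{51} \left(-1726\right) = - \frac{41599403024}{51}$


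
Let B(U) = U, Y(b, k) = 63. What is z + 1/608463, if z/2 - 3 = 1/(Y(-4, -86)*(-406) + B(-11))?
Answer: 93418566905/15569959707 ≈ 5.9999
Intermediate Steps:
z = 153532/25589 (z = 6 + 2/(63*(-406) - 11) = 6 + 2/(-25578 - 11) = 6 + 2/(-25589) = 6 + 2*(-1/25589) = 6 - 2/25589 = 153532/25589 ≈ 5.9999)
z + 1/608463 = 153532/25589 + 1/608463 = 93418566905/15569959707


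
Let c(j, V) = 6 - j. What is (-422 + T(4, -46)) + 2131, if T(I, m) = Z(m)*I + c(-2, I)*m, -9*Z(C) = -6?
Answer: 4031/3 ≈ 1343.7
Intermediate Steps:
Z(C) = ⅔ (Z(C) = -⅑*(-6) = ⅔)
T(I, m) = 8*m + 2*I/3 (T(I, m) = 2*I/3 + (6 - 1*(-2))*m = 2*I/3 + (6 + 2)*m = 2*I/3 + 8*m = 8*m + 2*I/3)
(-422 + T(4, -46)) + 2131 = (-422 + (8*(-46) + (⅔)*4)) + 2131 = (-422 + (-368 + 8/3)) + 2131 = (-422 - 1096/3) + 2131 = -2362/3 + 2131 = 4031/3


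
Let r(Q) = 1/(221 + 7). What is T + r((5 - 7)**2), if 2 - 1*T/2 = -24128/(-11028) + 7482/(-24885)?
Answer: 133217867/579355980 ≈ 0.22994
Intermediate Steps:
T = 573144/2541035 (T = 4 - 2*(-24128/(-11028) + 7482/(-24885)) = 4 - 2*(-24128*(-1/11028) + 7482*(-1/24885)) = 4 - 2*(6032/2757 - 2494/8295) = 4 - 2*4795498/2541035 = 4 - 9590996/2541035 = 573144/2541035 ≈ 0.22556)
r(Q) = 1/228
T + r((5 - 7)**2) = 573144/2541035 + 1/228 = 133217867/579355980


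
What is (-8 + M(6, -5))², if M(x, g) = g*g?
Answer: 289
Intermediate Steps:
M(x, g) = g²
(-8 + M(6, -5))² = (-8 + (-5)²)² = (-8 + 25)² = 17² = 289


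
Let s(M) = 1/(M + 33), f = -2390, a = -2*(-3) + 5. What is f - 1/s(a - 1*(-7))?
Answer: -2441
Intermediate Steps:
a = 11 (a = 6 + 5 = 11)
s(M) = 1/(33 + M)
f - 1/s(a - 1*(-7)) = -2390 - 1/(1/(33 + (11 - 1*(-7)))) = -2390 - 1/(1/(33 + (11 + 7))) = -2390 - 1/(1/(33 + 18)) = -2390 - 1/(1/51) = -2390 - 1/1/51 = -2390 - 1*51 = -2390 - 51 = -2441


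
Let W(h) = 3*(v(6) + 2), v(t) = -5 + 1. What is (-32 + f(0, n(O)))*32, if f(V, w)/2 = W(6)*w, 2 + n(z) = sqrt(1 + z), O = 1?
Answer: -256 - 384*sqrt(2) ≈ -799.06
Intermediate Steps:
n(z) = -2 + sqrt(1 + z)
v(t) = -4
W(h) = -6 (W(h) = 3*(-4 + 2) = 3*(-2) = -6)
f(V, w) = -12*w (f(V, w) = 2*(-6*w) = -12*w)
(-32 + f(0, n(O)))*32 = (-32 - 12*(-2 + sqrt(1 + 1)))*32 = (-32 - 12*(-2 + sqrt(2)))*32 = (-32 + (24 - 12*sqrt(2)))*32 = (-8 - 12*sqrt(2))*32 = -256 - 384*sqrt(2)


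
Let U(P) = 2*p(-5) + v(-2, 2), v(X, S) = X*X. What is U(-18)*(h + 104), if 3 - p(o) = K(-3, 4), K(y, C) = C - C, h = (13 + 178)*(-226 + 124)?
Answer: -193780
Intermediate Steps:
v(X, S) = X**2
h = -19482 (h = 191*(-102) = -19482)
K(y, C) = 0
p(o) = 3 (p(o) = 3 - 1*0 = 3 + 0 = 3)
U(P) = 10 (U(P) = 2*3 + (-2)**2 = 6 + 4 = 10)
U(-18)*(h + 104) = 10*(-19482 + 104) = 10*(-19378) = -193780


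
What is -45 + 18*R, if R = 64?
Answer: 1107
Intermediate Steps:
-45 + 18*R = -45 + 18*64 = -45 + 1152 = 1107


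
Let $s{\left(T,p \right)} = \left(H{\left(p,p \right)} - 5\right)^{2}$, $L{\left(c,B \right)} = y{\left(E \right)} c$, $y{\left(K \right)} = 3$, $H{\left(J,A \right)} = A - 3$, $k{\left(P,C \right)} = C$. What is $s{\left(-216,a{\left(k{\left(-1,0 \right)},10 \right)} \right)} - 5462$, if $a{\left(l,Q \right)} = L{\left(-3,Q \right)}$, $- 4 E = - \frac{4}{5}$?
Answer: $-5173$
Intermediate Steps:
$H{\left(J,A \right)} = -3 + A$
$E = \frac{1}{5}$ ($E = - \frac{\left(-4\right) \frac{1}{5}}{4} = \left(- \frac{1}{4}\right) \left(- \frac{4}{5}\right) = \frac{1}{5} \approx 0.2$)
$L{\left(c,B \right)} = 3 c$
$a{\left(l,Q \right)} = -9$ ($a{\left(l,Q \right)} = 3 \left(-3\right) = -9$)
$s{\left(T,p \right)} = \left(-8 + p\right)^{2}$ ($s{\left(T,p \right)} = \left(\left(-3 + p\right) - 5\right)^{2} = \left(-8 + p\right)^{2}$)
$s{\left(-216,a{\left(k{\left(-1,0 \right)},10 \right)} \right)} - 5462 = \left(-8 - 9\right)^{2} - 5462 = \left(-17\right)^{2} - 5462 = 289 - 5462 = -5173$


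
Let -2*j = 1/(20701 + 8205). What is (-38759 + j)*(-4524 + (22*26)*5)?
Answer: 932145888544/14453 ≈ 6.4495e+7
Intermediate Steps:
j = -1/57812 (j = -1/(2*(20701 + 8205)) = -1/2/28906 = -1/2*1/28906 = -1/57812 ≈ -1.7297e-5)
(-38759 + j)*(-4524 + (22*26)*5) = (-38759 - 1/57812)*(-4524 + (22*26)*5) = -2240735309*(-4524 + 572*5)/57812 = -2240735309*(-4524 + 2860)/57812 = -2240735309/57812*(-1664) = 932145888544/14453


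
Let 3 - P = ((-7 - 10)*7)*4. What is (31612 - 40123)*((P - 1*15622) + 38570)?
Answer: -199387197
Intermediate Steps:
P = 479 (P = 3 - (-7 - 10)*7*4 = 3 - (-17*7)*4 = 3 - (-119)*4 = 3 - 1*(-476) = 3 + 476 = 479)
(31612 - 40123)*((P - 1*15622) + 38570) = (31612 - 40123)*((479 - 1*15622) + 38570) = -8511*((479 - 15622) + 38570) = -8511*(-15143 + 38570) = -8511*23427 = -199387197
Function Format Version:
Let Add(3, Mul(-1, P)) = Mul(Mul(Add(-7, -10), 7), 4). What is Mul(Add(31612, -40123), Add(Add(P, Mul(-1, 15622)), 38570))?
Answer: -199387197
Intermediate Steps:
P = 479 (P = Add(3, Mul(-1, Mul(Mul(Add(-7, -10), 7), 4))) = Add(3, Mul(-1, Mul(Mul(-17, 7), 4))) = Add(3, Mul(-1, Mul(-119, 4))) = Add(3, Mul(-1, -476)) = Add(3, 476) = 479)
Mul(Add(31612, -40123), Add(Add(P, Mul(-1, 15622)), 38570)) = Mul(Add(31612, -40123), Add(Add(479, Mul(-1, 15622)), 38570)) = Mul(-8511, Add(Add(479, -15622), 38570)) = Mul(-8511, Add(-15143, 38570)) = Mul(-8511, 23427) = -199387197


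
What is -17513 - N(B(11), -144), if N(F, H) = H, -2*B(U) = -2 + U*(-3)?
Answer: -17369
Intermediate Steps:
B(U) = 1 + 3*U/2 (B(U) = -(-2 + U*(-3))/2 = -(-2 - 3*U)/2 = 1 + 3*U/2)
-17513 - N(B(11), -144) = -17513 - 1*(-144) = -17513 + 144 = -17369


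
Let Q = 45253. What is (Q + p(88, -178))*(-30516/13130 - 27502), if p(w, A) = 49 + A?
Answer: -8147855130112/6565 ≈ -1.2411e+9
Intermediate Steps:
(Q + p(88, -178))*(-30516/13130 - 27502) = (45253 + (49 - 178))*(-30516/13130 - 27502) = (45253 - 129)*(-30516*1/13130 - 27502) = 45124*(-15258/6565 - 27502) = 45124*(-180565888/6565) = -8147855130112/6565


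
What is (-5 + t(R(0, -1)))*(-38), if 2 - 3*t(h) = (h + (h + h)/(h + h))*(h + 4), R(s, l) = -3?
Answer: 418/3 ≈ 139.33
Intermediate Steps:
t(h) = 2/3 - (1 + h)*(4 + h)/3 (t(h) = 2/3 - (h + (h + h)/(h + h))*(h + 4)/3 = 2/3 - (h + (2*h)/((2*h)))*(4 + h)/3 = 2/3 - (h + (2*h)*(1/(2*h)))*(4 + h)/3 = 2/3 - (h + 1)*(4 + h)/3 = 2/3 - (1 + h)*(4 + h)/3)
(-5 + t(R(0, -1)))*(-38) = (-5 + (-2/3 - 5/3*(-3) - 1/3*(-3)**2))*(-38) = (-5 + (-2/3 + 5 - 1/3*9))*(-38) = (-5 + (-2/3 + 5 - 3))*(-38) = (-5 + 4/3)*(-38) = -11/3*(-38) = 418/3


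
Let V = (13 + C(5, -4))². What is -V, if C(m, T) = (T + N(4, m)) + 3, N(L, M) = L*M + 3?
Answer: -1225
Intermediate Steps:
N(L, M) = 3 + L*M
C(m, T) = 6 + T + 4*m (C(m, T) = (T + (3 + 4*m)) + 3 = (3 + T + 4*m) + 3 = 6 + T + 4*m)
V = 1225 (V = (13 + (6 - 4 + 4*5))² = (13 + (6 - 4 + 20))² = (13 + 22)² = 35² = 1225)
-V = -1*1225 = -1225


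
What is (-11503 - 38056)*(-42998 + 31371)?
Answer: 576222493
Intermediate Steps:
(-11503 - 38056)*(-42998 + 31371) = -49559*(-11627) = 576222493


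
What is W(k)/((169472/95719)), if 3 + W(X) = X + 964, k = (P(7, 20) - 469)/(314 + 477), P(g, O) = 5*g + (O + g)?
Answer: 1136280249/2094568 ≈ 542.49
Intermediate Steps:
P(g, O) = O + 6*g
k = -407/791 (k = ((20 + 6*7) - 469)/(314 + 477) = ((20 + 42) - 469)/791 = (62 - 469)*(1/791) = -407*1/791 = -407/791 ≈ -0.51454)
W(X) = 961 + X (W(X) = -3 + (X + 964) = -3 + (964 + X) = 961 + X)
W(k)/((169472/95719)) = (961 - 407/791)/((169472/95719)) = 759744/(791*((169472*(1/95719)))) = 759744/(791*(169472/95719)) = (759744/791)*(95719/169472) = 1136280249/2094568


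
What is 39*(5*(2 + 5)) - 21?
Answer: 1344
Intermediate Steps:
39*(5*(2 + 5)) - 21 = 39*(5*7) - 21 = 39*35 - 21 = 1365 - 21 = 1344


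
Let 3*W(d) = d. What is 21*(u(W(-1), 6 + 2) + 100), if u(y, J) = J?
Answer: 2268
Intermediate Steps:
W(d) = d/3
21*(u(W(-1), 6 + 2) + 100) = 21*((6 + 2) + 100) = 21*(8 + 100) = 21*108 = 2268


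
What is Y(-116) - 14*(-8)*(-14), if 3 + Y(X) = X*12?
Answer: -2963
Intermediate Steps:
Y(X) = -3 + 12*X (Y(X) = -3 + X*12 = -3 + 12*X)
Y(-116) - 14*(-8)*(-14) = (-3 + 12*(-116)) - 14*(-8)*(-14) = (-3 - 1392) - (-112)*(-14) = -1395 - 1*1568 = -1395 - 1568 = -2963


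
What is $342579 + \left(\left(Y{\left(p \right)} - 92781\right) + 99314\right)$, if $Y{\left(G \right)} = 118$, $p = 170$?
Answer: $349230$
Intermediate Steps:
$342579 + \left(\left(Y{\left(p \right)} - 92781\right) + 99314\right) = 342579 + \left(\left(118 - 92781\right) + 99314\right) = 342579 + \left(-92663 + 99314\right) = 342579 + 6651 = 349230$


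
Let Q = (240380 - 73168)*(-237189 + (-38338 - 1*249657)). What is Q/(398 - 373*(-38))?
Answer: -21954266752/3643 ≈ -6.0264e+6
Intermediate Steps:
Q = -87817067008 (Q = 167212*(-237189 + (-38338 - 249657)) = 167212*(-237189 - 287995) = 167212*(-525184) = -87817067008)
Q/(398 - 373*(-38)) = -87817067008/(398 - 373*(-38)) = -87817067008/(398 + 14174) = -87817067008/14572 = -87817067008*1/14572 = -21954266752/3643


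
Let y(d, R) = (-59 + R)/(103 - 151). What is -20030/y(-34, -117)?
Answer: -60090/11 ≈ -5462.7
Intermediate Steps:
y(d, R) = 59/48 - R/48 (y(d, R) = (-59 + R)/(-48) = (-59 + R)*(-1/48) = 59/48 - R/48)
-20030/y(-34, -117) = -20030/(59/48 - 1/48*(-117)) = -20030/(59/48 + 39/16) = -20030/11/3 = -20030*3/11 = -60090/11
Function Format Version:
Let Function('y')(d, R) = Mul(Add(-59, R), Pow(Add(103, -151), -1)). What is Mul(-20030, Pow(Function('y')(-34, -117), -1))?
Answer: Rational(-60090, 11) ≈ -5462.7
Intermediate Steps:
Function('y')(d, R) = Add(Rational(59, 48), Mul(Rational(-1, 48), R)) (Function('y')(d, R) = Mul(Add(-59, R), Pow(-48, -1)) = Mul(Add(-59, R), Rational(-1, 48)) = Add(Rational(59, 48), Mul(Rational(-1, 48), R)))
Mul(-20030, Pow(Function('y')(-34, -117), -1)) = Mul(-20030, Pow(Add(Rational(59, 48), Mul(Rational(-1, 48), -117)), -1)) = Mul(-20030, Pow(Add(Rational(59, 48), Rational(39, 16)), -1)) = Mul(-20030, Pow(Rational(11, 3), -1)) = Mul(-20030, Rational(3, 11)) = Rational(-60090, 11)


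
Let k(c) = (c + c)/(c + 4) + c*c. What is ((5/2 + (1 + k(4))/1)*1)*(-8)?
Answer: -164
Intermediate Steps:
k(c) = c**2 + 2*c/(4 + c) (k(c) = (2*c)/(4 + c) + c**2 = 2*c/(4 + c) + c**2 = c**2 + 2*c/(4 + c))
((5/2 + (1 + k(4))/1)*1)*(-8) = ((5/2 + (1 + 4*(2 + 4**2 + 4*4)/(4 + 4))/1)*1)*(-8) = ((5*(1/2) + (1 + 4*(2 + 16 + 16)/8)*1)*1)*(-8) = ((5/2 + (1 + 4*(1/8)*34)*1)*1)*(-8) = ((5/2 + (1 + 17)*1)*1)*(-8) = ((5/2 + 18*1)*1)*(-8) = ((5/2 + 18)*1)*(-8) = ((41/2)*1)*(-8) = (41/2)*(-8) = -164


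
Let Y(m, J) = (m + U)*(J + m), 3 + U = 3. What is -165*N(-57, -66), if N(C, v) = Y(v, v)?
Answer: -1437480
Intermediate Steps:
U = 0 (U = -3 + 3 = 0)
Y(m, J) = m*(J + m) (Y(m, J) = (m + 0)*(J + m) = m*(J + m))
N(C, v) = 2*v² (N(C, v) = v*(v + v) = v*(2*v) = 2*v²)
-165*N(-57, -66) = -330*(-66)² = -330*4356 = -165*8712 = -1437480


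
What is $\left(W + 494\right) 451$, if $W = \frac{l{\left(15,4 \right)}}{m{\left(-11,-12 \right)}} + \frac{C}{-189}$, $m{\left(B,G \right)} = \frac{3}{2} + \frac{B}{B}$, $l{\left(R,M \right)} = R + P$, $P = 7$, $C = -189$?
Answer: $\frac{1136069}{5} \approx 2.2721 \cdot 10^{5}$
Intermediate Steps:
$l{\left(R,M \right)} = 7 + R$ ($l{\left(R,M \right)} = R + 7 = 7 + R$)
$m{\left(B,G \right)} = \frac{5}{2}$ ($m{\left(B,G \right)} = 3 \cdot \frac{1}{2} + 1 = \frac{3}{2} + 1 = \frac{5}{2}$)
$W = \frac{49}{5}$ ($W = \frac{7 + 15}{\frac{5}{2}} - \frac{189}{-189} = 22 \cdot \frac{2}{5} - -1 = \frac{44}{5} + 1 = \frac{49}{5} \approx 9.8$)
$\left(W + 494\right) 451 = \left(\frac{49}{5} + 494\right) 451 = \frac{2519}{5} \cdot 451 = \frac{1136069}{5}$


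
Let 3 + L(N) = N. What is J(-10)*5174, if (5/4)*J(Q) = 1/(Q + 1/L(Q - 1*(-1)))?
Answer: -248352/605 ≈ -410.50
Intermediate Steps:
L(N) = -3 + N
J(Q) = 4/(5*(Q + 1/(-2 + Q))) (J(Q) = 4/(5*(Q + 1/(-3 + (Q - 1*(-1))))) = 4/(5*(Q + 1/(-3 + (Q + 1)))) = 4/(5*(Q + 1/(-3 + (1 + Q)))) = 4/(5*(Q + 1/(-2 + Q))))
J(-10)*5174 = (4*(-2 - 10)/(5*(1 - 10*(-2 - 10))))*5174 = ((⅘)*(-12)/(1 - 10*(-12)))*5174 = ((⅘)*(-12)/(1 + 120))*5174 = ((⅘)*(-12)/121)*5174 = ((⅘)*(1/121)*(-12))*5174 = -48/605*5174 = -248352/605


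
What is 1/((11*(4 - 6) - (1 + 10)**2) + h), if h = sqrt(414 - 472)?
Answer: -143/20507 - I*sqrt(58)/20507 ≈ -0.0069732 - 0.00037137*I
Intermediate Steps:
h = I*sqrt(58) (h = sqrt(-58) = I*sqrt(58) ≈ 7.6158*I)
1/((11*(4 - 6) - (1 + 10)**2) + h) = 1/((11*(4 - 6) - (1 + 10)**2) + I*sqrt(58)) = 1/((11*(-2) - 1*11**2) + I*sqrt(58)) = 1/((-22 - 1*121) + I*sqrt(58)) = 1/((-22 - 121) + I*sqrt(58)) = 1/(-143 + I*sqrt(58))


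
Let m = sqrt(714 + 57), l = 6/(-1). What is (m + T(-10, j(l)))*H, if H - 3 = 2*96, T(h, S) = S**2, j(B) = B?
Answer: 7020 + 195*sqrt(771) ≈ 12435.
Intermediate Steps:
l = -6 (l = 6*(-1) = -6)
H = 195 (H = 3 + 2*96 = 3 + 192 = 195)
m = sqrt(771) ≈ 27.767
(m + T(-10, j(l)))*H = (sqrt(771) + (-6)**2)*195 = (sqrt(771) + 36)*195 = (36 + sqrt(771))*195 = 7020 + 195*sqrt(771)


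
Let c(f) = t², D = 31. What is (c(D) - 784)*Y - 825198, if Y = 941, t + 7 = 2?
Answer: -1539417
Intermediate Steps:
t = -5 (t = -7 + 2 = -5)
c(f) = 25 (c(f) = (-5)² = 25)
(c(D) - 784)*Y - 825198 = (25 - 784)*941 - 825198 = -759*941 - 825198 = -714219 - 825198 = -1539417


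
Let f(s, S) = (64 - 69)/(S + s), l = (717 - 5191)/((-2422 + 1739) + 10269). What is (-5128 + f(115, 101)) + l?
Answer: -5309464021/1035288 ≈ -5128.5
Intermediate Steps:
l = -2237/4793 (l = -4474/(-683 + 10269) = -4474/9586 = -4474*1/9586 = -2237/4793 ≈ -0.46672)
f(s, S) = -5/(S + s)
(-5128 + f(115, 101)) + l = (-5128 - 5/(101 + 115)) - 2237/4793 = (-5128 - 5/216) - 2237/4793 = -1107653/216 - 2237/4793 = -5309464021/1035288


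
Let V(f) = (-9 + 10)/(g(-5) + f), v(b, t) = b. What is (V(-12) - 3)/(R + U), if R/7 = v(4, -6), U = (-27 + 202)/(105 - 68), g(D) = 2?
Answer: -1147/12110 ≈ -0.094715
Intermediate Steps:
V(f) = 1/(2 + f) (V(f) = (-9 + 10)/(2 + f) = 1/(2 + f))
U = 175/37 ≈ 4.7297
R = 28 (R = 7*4 = 28)
(V(-12) - 3)/(R + U) = (1/(2 - 12) - 3)/(28 + 175/37) = (1/(-10) - 3)/(1211/37) = (-1/10 - 3)*(37/1211) = -31/10*37/1211 = -1147/12110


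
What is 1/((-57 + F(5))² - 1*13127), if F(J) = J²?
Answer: -1/12103 ≈ -8.2624e-5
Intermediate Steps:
1/((-57 + F(5))² - 1*13127) = 1/((-57 + 5²)² - 1*13127) = 1/((-57 + 25)² - 13127) = 1/((-32)² - 13127) = 1/(1024 - 13127) = 1/(-12103) = -1/12103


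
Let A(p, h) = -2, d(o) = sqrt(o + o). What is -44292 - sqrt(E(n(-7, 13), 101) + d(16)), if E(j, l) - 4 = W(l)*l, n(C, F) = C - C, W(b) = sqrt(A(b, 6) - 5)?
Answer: -44292 - sqrt(4 + 4*sqrt(2) + 101*I*sqrt(7)) ≈ -44304.0 - 11.352*I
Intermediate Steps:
d(o) = sqrt(2)*sqrt(o) (d(o) = sqrt(2*o) = sqrt(2)*sqrt(o))
W(b) = I*sqrt(7) (W(b) = sqrt(-2 - 5) = sqrt(-7) = I*sqrt(7))
n(C, F) = 0
E(j, l) = 4 + I*l*sqrt(7) (E(j, l) = 4 + (I*sqrt(7))*l = 4 + I*l*sqrt(7))
-44292 - sqrt(E(n(-7, 13), 101) + d(16)) = -44292 - sqrt((4 + I*101*sqrt(7)) + sqrt(2)*sqrt(16)) = -44292 - sqrt((4 + 101*I*sqrt(7)) + sqrt(2)*4) = -44292 - sqrt((4 + 101*I*sqrt(7)) + 4*sqrt(2)) = -44292 - sqrt(4 + 4*sqrt(2) + 101*I*sqrt(7))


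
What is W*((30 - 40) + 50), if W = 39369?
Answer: 1574760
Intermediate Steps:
W*((30 - 40) + 50) = 39369*((30 - 40) + 50) = 39369*(-10 + 50) = 39369*40 = 1574760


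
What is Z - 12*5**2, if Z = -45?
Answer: -345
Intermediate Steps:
Z - 12*5**2 = -45 - 12*5**2 = -45 - 12*25 = -45 - 300 = -345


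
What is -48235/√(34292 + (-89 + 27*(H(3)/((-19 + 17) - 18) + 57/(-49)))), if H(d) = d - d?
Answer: -337645*√418602/837204 ≈ -260.93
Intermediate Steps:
H(d) = 0
-48235/√(34292 + (-89 + 27*(H(3)/((-19 + 17) - 18) + 57/(-49)))) = -48235/√(34292 + (-89 + 27*(0/((-19 + 17) - 18) + 57/(-49)))) = -48235/√(34292 + (-89 + 27*(0/(-2 - 18) + 57*(-1/49)))) = -48235/√(34292 + (-89 + 27*(0/(-20) - 57/49))) = -48235/√(34292 + (-89 + 27*(0*(-1/20) - 57/49))) = -48235/√(34292 + (-89 + 27*(0 - 57/49))) = -48235/√(34292 + (-89 + 27*(-57/49))) = -48235/√(34292 + (-89 - 1539/49)) = -48235/√(34292 - 5900/49) = -48235*7*√418602/837204 = -337645*√418602/837204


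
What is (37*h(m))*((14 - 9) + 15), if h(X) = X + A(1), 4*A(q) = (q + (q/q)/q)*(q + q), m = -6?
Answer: -3700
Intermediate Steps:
A(q) = q*(q + 1/q)/2 (A(q) = ((q + (q/q)/q)*(q + q))/4 = ((q + 1/q)*(2*q))/4 = (2*q*(q + 1/q))/4 = q*(q + 1/q)/2)
h(X) = 1 + X (h(X) = X + (1/2 + (1/2)*1**2) = X + (1/2 + (1/2)*1) = X + (1/2 + 1/2) = X + 1 = 1 + X)
(37*h(m))*((14 - 9) + 15) = (37*(1 - 6))*((14 - 9) + 15) = (37*(-5))*(5 + 15) = -185*20 = -3700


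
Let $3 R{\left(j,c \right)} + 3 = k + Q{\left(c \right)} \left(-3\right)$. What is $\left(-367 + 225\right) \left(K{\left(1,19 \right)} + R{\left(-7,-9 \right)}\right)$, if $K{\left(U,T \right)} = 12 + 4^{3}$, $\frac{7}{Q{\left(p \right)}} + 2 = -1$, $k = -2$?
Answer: $- \frac{32660}{3} \approx -10887.0$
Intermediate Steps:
$Q{\left(p \right)} = - \frac{7}{3}$ ($Q{\left(p \right)} = \frac{7}{-2 - 1} = \frac{7}{-3} = 7 \left(- \frac{1}{3}\right) = - \frac{7}{3}$)
$K{\left(U,T \right)} = 76$ ($K{\left(U,T \right)} = 12 + 64 = 76$)
$R{\left(j,c \right)} = \frac{2}{3}$ ($R{\left(j,c \right)} = -1 + \frac{-2 - -7}{3} = -1 + \frac{-2 + 7}{3} = -1 + \frac{1}{3} \cdot 5 = -1 + \frac{5}{3} = \frac{2}{3}$)
$\left(-367 + 225\right) \left(K{\left(1,19 \right)} + R{\left(-7,-9 \right)}\right) = \left(-367 + 225\right) \left(76 + \frac{2}{3}\right) = \left(-142\right) \frac{230}{3} = - \frac{32660}{3}$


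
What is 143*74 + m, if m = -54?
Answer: 10528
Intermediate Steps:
143*74 + m = 143*74 - 54 = 10582 - 54 = 10528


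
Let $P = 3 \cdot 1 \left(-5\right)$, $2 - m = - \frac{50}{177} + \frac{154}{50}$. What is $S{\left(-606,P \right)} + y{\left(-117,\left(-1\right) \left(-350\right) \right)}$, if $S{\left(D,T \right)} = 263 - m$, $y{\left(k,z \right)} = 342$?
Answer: $\frac{2680654}{4425} \approx 605.8$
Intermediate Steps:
$m = - \frac{3529}{4425}$ ($m = 2 - \left(- \frac{50}{177} + \frac{154}{50}\right) = 2 - \left(\left(-50\right) \frac{1}{177} + 154 \cdot \frac{1}{50}\right) = 2 - \left(- \frac{50}{177} + \frac{77}{25}\right) = 2 - \frac{12379}{4425} = - \frac{3529}{4425} \approx -0.79751$)
$P = -15$ ($P = 3 \left(-5\right) = -15$)
$S{\left(D,T \right)} = \frac{1167304}{4425}$ ($S{\left(D,T \right)} = 263 - - \frac{3529}{4425} = 263 + \frac{3529}{4425} = \frac{1167304}{4425}$)
$S{\left(-606,P \right)} + y{\left(-117,\left(-1\right) \left(-350\right) \right)} = \frac{1167304}{4425} + 342 = \frac{2680654}{4425}$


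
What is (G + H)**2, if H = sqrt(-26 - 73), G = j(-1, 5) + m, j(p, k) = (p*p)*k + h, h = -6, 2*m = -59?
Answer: 3325/4 - 183*I*sqrt(11) ≈ 831.25 - 606.94*I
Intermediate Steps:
m = -59/2 (m = (1/2)*(-59) = -59/2 ≈ -29.500)
j(p, k) = -6 + k*p**2 (j(p, k) = (p*p)*k - 6 = p**2*k - 6 = k*p**2 - 6 = -6 + k*p**2)
G = -61/2 (G = (-6 + 5*(-1)**2) - 59/2 = (-6 + 5*1) - 59/2 = (-6 + 5) - 59/2 = -1 - 59/2 = -61/2 ≈ -30.500)
H = 3*I*sqrt(11) (H = sqrt(-99) = 3*I*sqrt(11) ≈ 9.9499*I)
(G + H)**2 = (-61/2 + 3*I*sqrt(11))**2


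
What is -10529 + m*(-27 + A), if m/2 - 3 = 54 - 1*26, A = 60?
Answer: -8483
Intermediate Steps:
m = 62 (m = 6 + 2*(54 - 1*26) = 6 + 2*(54 - 26) = 6 + 2*28 = 6 + 56 = 62)
-10529 + m*(-27 + A) = -10529 + 62*(-27 + 60) = -10529 + 62*33 = -10529 + 2046 = -8483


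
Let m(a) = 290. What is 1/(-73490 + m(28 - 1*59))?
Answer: -1/73200 ≈ -1.3661e-5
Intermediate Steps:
1/(-73490 + m(28 - 1*59)) = 1/(-73490 + 290) = 1/(-73200) = -1/73200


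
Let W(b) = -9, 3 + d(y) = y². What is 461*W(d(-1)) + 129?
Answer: -4020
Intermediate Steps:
d(y) = -3 + y²
461*W(d(-1)) + 129 = 461*(-9) + 129 = -4149 + 129 = -4020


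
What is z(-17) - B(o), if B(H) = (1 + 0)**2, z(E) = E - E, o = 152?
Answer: -1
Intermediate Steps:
z(E) = 0
B(H) = 1 (B(H) = 1**2 = 1)
z(-17) - B(o) = 0 - 1*1 = 0 - 1 = -1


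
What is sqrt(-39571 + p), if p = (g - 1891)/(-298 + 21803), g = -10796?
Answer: I*sqrt(18300476338210)/21505 ≈ 198.93*I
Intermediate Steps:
p = -12687/21505 (p = (-10796 - 1891)/(-298 + 21803) = -12687/21505 ≈ -0.58996)
sqrt(-39571 + p) = sqrt(-39571 - 12687/21505) = sqrt(-850987042/21505) = I*sqrt(18300476338210)/21505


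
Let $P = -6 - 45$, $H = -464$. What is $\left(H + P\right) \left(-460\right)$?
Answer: $236900$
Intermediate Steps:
$P = -51$ ($P = -6 - 45 = -51$)
$\left(H + P\right) \left(-460\right) = \left(-464 - 51\right) \left(-460\right) = \left(-515\right) \left(-460\right) = 236900$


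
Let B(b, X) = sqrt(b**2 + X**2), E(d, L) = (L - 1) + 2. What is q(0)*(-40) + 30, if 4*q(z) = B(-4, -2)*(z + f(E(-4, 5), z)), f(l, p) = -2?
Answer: 30 + 40*sqrt(5) ≈ 119.44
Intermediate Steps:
E(d, L) = 1 + L (E(d, L) = (-1 + L) + 2 = 1 + L)
B(b, X) = sqrt(X**2 + b**2)
q(z) = sqrt(5)*(-2 + z)/2 (q(z) = (sqrt((-2)**2 + (-4)**2)*(z - 2))/4 = (sqrt(4 + 16)*(-2 + z))/4 = (sqrt(20)*(-2 + z))/4 = ((2*sqrt(5))*(-2 + z))/4 = (2*sqrt(5)*(-2 + z))/4 = sqrt(5)*(-2 + z)/2)
q(0)*(-40) + 30 = (sqrt(5)*(-2 + 0)/2)*(-40) + 30 = ((1/2)*sqrt(5)*(-2))*(-40) + 30 = -sqrt(5)*(-40) + 30 = 40*sqrt(5) + 30 = 30 + 40*sqrt(5)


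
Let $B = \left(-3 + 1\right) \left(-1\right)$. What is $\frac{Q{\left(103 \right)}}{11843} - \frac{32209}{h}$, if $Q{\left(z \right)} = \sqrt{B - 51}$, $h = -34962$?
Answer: $\frac{32209}{34962} + \frac{7 i}{11843} \approx 0.92126 + 0.00059107 i$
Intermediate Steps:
$B = 2$ ($B = \left(-2\right) \left(-1\right) = 2$)
$Q{\left(z \right)} = 7 i$ ($Q{\left(z \right)} = \sqrt{2 - 51} = \sqrt{-49} = 7 i$)
$\frac{Q{\left(103 \right)}}{11843} - \frac{32209}{h} = \frac{7 i}{11843} - \frac{32209}{-34962} = 7 i \frac{1}{11843} - - \frac{32209}{34962} = \frac{7 i}{11843} + \frac{32209}{34962} = \frac{32209}{34962} + \frac{7 i}{11843}$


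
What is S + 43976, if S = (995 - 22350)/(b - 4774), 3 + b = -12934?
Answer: 778880291/17711 ≈ 43977.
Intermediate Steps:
b = -12937 (b = -3 - 12934 = -12937)
S = 21355/17711 (S = (995 - 22350)/(-12937 - 4774) = -21355/(-17711) = -21355*(-1/17711) = 21355/17711 ≈ 1.2057)
S + 43976 = 21355/17711 + 43976 = 778880291/17711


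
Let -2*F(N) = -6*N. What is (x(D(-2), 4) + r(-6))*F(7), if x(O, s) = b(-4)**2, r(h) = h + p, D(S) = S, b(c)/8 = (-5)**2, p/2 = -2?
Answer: 839790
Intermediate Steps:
p = -4 (p = 2*(-2) = -4)
b(c) = 200 (b(c) = 8*(-5)**2 = 8*25 = 200)
r(h) = -4 + h (r(h) = h - 4 = -4 + h)
F(N) = 3*N (F(N) = -(-3)*N = 3*N)
x(O, s) = 40000 (x(O, s) = 200**2 = 40000)
(x(D(-2), 4) + r(-6))*F(7) = (40000 + (-4 - 6))*(3*7) = (40000 - 10)*21 = 39990*21 = 839790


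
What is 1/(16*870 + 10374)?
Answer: 1/24294 ≈ 4.1162e-5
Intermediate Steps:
1/(16*870 + 10374) = 1/(13920 + 10374) = 1/24294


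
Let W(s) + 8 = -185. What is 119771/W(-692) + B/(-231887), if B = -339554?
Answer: -27707803955/44754191 ≈ -619.11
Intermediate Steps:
W(s) = -193 (W(s) = -8 - 185 = -193)
119771/W(-692) + B/(-231887) = 119771/(-193) - 339554/(-231887) = 119771*(-1/193) - 339554*(-1/231887) = -119771/193 + 339554/231887 = -27707803955/44754191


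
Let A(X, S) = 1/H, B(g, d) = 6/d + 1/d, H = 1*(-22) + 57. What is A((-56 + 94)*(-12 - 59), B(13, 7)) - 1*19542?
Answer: -683969/35 ≈ -19542.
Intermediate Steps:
H = 35 (H = -22 + 57 = 35)
B(g, d) = 7/d (B(g, d) = 6/d + 1/d = 7/d)
A(X, S) = 1/35
A((-56 + 94)*(-12 - 59), B(13, 7)) - 1*19542 = 1/35 - 1*19542 = 1/35 - 19542 = -683969/35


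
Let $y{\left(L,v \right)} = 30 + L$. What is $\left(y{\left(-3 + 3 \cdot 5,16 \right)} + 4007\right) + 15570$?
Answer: $19619$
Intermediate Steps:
$\left(y{\left(-3 + 3 \cdot 5,16 \right)} + 4007\right) + 15570 = \left(\left(30 + \left(-3 + 3 \cdot 5\right)\right) + 4007\right) + 15570 = \left(\left(30 + \left(-3 + 15\right)\right) + 4007\right) + 15570 = \left(\left(30 + 12\right) + 4007\right) + 15570 = \left(42 + 4007\right) + 15570 = 4049 + 15570 = 19619$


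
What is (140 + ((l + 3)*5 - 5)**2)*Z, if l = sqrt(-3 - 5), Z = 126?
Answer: 5040 + 25200*I*sqrt(2) ≈ 5040.0 + 35638.0*I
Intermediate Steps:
l = 2*I*sqrt(2) (l = sqrt(-8) = 2*I*sqrt(2) ≈ 2.8284*I)
(140 + ((l + 3)*5 - 5)**2)*Z = (140 + ((2*I*sqrt(2) + 3)*5 - 5)**2)*126 = (140 + ((3 + 2*I*sqrt(2))*5 - 5)**2)*126 = (140 + ((15 + 10*I*sqrt(2)) - 5)**2)*126 = (140 + (10 + 10*I*sqrt(2))**2)*126 = 17640 + 126*(10 + 10*I*sqrt(2))**2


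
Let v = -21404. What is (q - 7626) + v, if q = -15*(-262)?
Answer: -25100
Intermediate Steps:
q = 3930
(q - 7626) + v = (3930 - 7626) - 21404 = -3696 - 21404 = -25100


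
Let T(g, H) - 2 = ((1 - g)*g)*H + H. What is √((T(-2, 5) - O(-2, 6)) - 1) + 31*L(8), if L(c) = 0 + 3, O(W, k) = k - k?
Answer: 93 + 2*I*√6 ≈ 93.0 + 4.899*I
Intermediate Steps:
O(W, k) = 0
T(g, H) = 2 + H + H*g*(1 - g) (T(g, H) = 2 + (((1 - g)*g)*H + H) = 2 + ((g*(1 - g))*H + H) = 2 + (H*g*(1 - g) + H) = 2 + (H + H*g*(1 - g)) = 2 + H + H*g*(1 - g))
L(c) = 3
√((T(-2, 5) - O(-2, 6)) - 1) + 31*L(8) = √(((2 + 5 + 5*(-2) - 1*5*(-2)²) - 1*0) - 1) + 31*3 = √(((2 + 5 - 10 - 1*5*4) + 0) - 1) + 93 = √(((2 + 5 - 10 - 20) + 0) - 1) + 93 = √((-23 + 0) - 1) + 93 = √(-23 - 1) + 93 = √(-24) + 93 = 2*I*√6 + 93 = 93 + 2*I*√6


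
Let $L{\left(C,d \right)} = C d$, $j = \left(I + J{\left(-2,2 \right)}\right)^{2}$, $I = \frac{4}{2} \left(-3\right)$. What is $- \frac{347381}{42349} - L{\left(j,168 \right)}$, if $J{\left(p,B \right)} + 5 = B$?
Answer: $- \frac{576632573}{42349} \approx -13616.0$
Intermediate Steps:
$J{\left(p,B \right)} = -5 + B$
$I = -6$ ($I = 4 \cdot \frac{1}{2} \left(-3\right) = 2 \left(-3\right) = -6$)
$j = 81$ ($j = \left(-6 + \left(-5 + 2\right)\right)^{2} = \left(-6 - 3\right)^{2} = \left(-9\right)^{2} = 81$)
$- \frac{347381}{42349} - L{\left(j,168 \right)} = - \frac{347381}{42349} - 81 \cdot 168 = \left(-347381\right) \frac{1}{42349} - 13608 = - \frac{347381}{42349} - 13608 = - \frac{576632573}{42349}$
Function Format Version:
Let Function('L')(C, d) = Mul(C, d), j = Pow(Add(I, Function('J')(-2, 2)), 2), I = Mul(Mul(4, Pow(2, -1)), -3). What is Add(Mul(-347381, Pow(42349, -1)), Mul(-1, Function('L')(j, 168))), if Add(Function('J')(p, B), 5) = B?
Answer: Rational(-576632573, 42349) ≈ -13616.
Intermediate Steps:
Function('J')(p, B) = Add(-5, B)
I = -6 (I = Mul(Mul(4, Rational(1, 2)), -3) = Mul(2, -3) = -6)
j = 81 (j = Pow(Add(-6, Add(-5, 2)), 2) = Pow(Add(-6, -3), 2) = Pow(-9, 2) = 81)
Add(Mul(-347381, Pow(42349, -1)), Mul(-1, Function('L')(j, 168))) = Add(Mul(-347381, Pow(42349, -1)), Mul(-1, Mul(81, 168))) = Add(Mul(-347381, Rational(1, 42349)), Mul(-1, 13608)) = Add(Rational(-347381, 42349), -13608) = Rational(-576632573, 42349)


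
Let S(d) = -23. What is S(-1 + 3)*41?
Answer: -943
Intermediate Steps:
S(-1 + 3)*41 = -23*41 = -943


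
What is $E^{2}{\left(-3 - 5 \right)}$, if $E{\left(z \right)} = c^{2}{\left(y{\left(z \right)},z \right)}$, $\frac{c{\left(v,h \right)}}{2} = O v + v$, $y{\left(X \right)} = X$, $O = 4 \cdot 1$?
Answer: $40960000$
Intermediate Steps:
$O = 4$
$c{\left(v,h \right)} = 10 v$ ($c{\left(v,h \right)} = 2 \left(4 v + v\right) = 2 \cdot 5 v = 10 v$)
$E{\left(z \right)} = 100 z^{2}$ ($E{\left(z \right)} = \left(10 z\right)^{2} = 100 z^{2}$)
$E^{2}{\left(-3 - 5 \right)} = \left(100 \left(-3 - 5\right)^{2}\right)^{2} = \left(100 \left(-8\right)^{2}\right)^{2} = \left(100 \cdot 64\right)^{2} = 6400^{2} = 40960000$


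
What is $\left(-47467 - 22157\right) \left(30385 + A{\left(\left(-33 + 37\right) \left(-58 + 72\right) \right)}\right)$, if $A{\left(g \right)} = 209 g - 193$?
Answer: $-2916967104$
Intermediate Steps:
$A{\left(g \right)} = -193 + 209 g$
$\left(-47467 - 22157\right) \left(30385 + A{\left(\left(-33 + 37\right) \left(-58 + 72\right) \right)}\right) = \left(-47467 - 22157\right) \left(30385 - \left(193 - 209 \left(-33 + 37\right) \left(-58 + 72\right)\right)\right) = - 69624 \left(30385 - \left(193 - 209 \cdot 4 \cdot 14\right)\right) = - 69624 \left(30385 + \left(-193 + 209 \cdot 56\right)\right) = - 69624 \left(30385 + \left(-193 + 11704\right)\right) = - 69624 \left(30385 + 11511\right) = \left(-69624\right) 41896 = -2916967104$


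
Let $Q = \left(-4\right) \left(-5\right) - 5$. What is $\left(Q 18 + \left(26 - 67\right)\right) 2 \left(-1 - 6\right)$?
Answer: $-3206$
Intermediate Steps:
$Q = 15$ ($Q = 20 - 5 = 15$)
$\left(Q 18 + \left(26 - 67\right)\right) 2 \left(-1 - 6\right) = \left(15 \cdot 18 + \left(26 - 67\right)\right) 2 \left(-1 - 6\right) = \left(270 - 41\right) 2 \left(-1 - 6\right) = 229 \cdot 2 \left(-7\right) = 229 \left(-14\right) = -3206$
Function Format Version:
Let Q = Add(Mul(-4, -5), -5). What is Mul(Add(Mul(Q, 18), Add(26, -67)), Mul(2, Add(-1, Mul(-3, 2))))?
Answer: -3206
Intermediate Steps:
Q = 15 (Q = Add(20, -5) = 15)
Mul(Add(Mul(Q, 18), Add(26, -67)), Mul(2, Add(-1, Mul(-3, 2)))) = Mul(Add(Mul(15, 18), Add(26, -67)), Mul(2, Add(-1, Mul(-3, 2)))) = Mul(Add(270, -41), Mul(2, Add(-1, -6))) = Mul(229, Mul(2, -7)) = Mul(229, -14) = -3206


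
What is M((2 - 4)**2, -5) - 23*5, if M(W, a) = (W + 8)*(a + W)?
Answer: -127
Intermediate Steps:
M(W, a) = (8 + W)*(W + a)
M((2 - 4)**2, -5) - 23*5 = (((2 - 4)**2)**2 + 8*(2 - 4)**2 + 8*(-5) + (2 - 4)**2*(-5)) - 23*5 = (((-2)**2)**2 + 8*(-2)**2 - 40 + (-2)**2*(-5)) - 115 = (4**2 + 8*4 - 40 + 4*(-5)) - 115 = (16 + 32 - 40 - 20) - 115 = -12 - 115 = -127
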